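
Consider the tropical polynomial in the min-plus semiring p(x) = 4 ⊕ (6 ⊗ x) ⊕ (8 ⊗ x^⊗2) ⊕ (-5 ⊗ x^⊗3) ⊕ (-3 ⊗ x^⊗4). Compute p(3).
p(3) = 4

A tropical monomial a ⊗ x^⊗i evaluates to a + i · x. Evaluating each term at x = 3:
  Term 0 contributes 4 + 0 · 3 = 4
  Term 1 contributes 6 + 1 · 3 = 9
  Term 2 contributes 8 + 2 · 3 = 14
  Term 3 contributes -5 + 3 · 3 = 4
  Term 4 contributes -3 + 4 · 3 = 9
p(3) = ⊕ of these = min[4, 9, 14, 4, 9] = 4.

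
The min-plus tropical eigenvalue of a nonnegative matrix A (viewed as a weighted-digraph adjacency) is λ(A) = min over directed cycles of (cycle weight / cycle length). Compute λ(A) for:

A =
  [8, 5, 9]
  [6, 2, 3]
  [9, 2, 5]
λ(A) = 2

Enumerate directed cycles and compute their means (weight / length). Sample:
  cycle 0 → 0: weight = 8, length = 1, mean = 8/1 ≈ 8.000
  cycle 1 → 1: weight = 2, length = 1, mean = 2/1 ≈ 2.000
  cycle 2 → 2: weight = 5, length = 1, mean = 5/1 ≈ 5.000
  cycle 0 → 1 → 0: weight = 11, length = 2, mean = 11/2 ≈ 5.500
  cycle 0 → 2 → 0: weight = 18, length = 2, mean = 18/2 ≈ 9.000
  cycle 1 → 0 → 1: weight = 11, length = 2, mean = 11/2 ≈ 5.500
Minimum mean = 2.000, attained e.g. along the cycle 1 → 1 with weight 2 and length 1. So λ(A) = 2/1 = 2.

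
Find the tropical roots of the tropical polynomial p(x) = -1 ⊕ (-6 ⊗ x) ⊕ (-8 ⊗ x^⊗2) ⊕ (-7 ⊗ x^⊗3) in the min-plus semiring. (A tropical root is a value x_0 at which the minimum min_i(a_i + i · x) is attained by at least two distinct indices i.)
Roots: {-1, 2, 5}

Each tropical root is a break point of the lower envelope of the lines y = a_i + i · x (there are 4 lines, with slopes 0, 1, ..., 3). Only the lines that attain the minimum somewhere contribute to roots; other lines are dominated. Here the surviving (envelope) indices are i = 3, i = 2, i = 1, i = 0.
Intersections between consecutive envelope lines give the roots: for adjacent envelope indices i < j the intersection is x = (a_i − a_j) / (j − i). Reading off the sorted break points: {-1, 2, 5}.
Verification: at each break x_0, at least two indices attain the minimum of min_i(a_i + i · x_0).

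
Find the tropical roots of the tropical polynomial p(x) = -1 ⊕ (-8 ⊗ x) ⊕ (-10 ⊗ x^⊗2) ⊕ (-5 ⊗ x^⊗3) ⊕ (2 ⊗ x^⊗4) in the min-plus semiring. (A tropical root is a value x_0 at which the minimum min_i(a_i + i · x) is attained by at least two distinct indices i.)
Roots: {-7, -5, 2, 7}

Each tropical root is a break point of the lower envelope of the lines y = a_i + i · x (there are 5 lines, with slopes 0, 1, ..., 4). Only the lines that attain the minimum somewhere contribute to roots; other lines are dominated. Here the surviving (envelope) indices are i = 4, i = 3, i = 2, i = 1, i = 0.
Intersections between consecutive envelope lines give the roots: for adjacent envelope indices i < j the intersection is x = (a_i − a_j) / (j − i). Reading off the sorted break points: {-7, -5, 2, 7}.
Verification: at each break x_0, at least two indices attain the minimum of min_i(a_i + i · x_0).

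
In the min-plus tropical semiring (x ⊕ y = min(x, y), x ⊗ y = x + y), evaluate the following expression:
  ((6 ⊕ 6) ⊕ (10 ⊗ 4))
((6 ⊕ 6) ⊕ (10 ⊗ 4)) = 6

Expand innermost to outermost. Recall ⊕ takes the minimum of its arguments and ⊗ takes their sum. Working out the expression ((6 ⊕ 6) ⊕ (10 ⊗ 4)) gives 6.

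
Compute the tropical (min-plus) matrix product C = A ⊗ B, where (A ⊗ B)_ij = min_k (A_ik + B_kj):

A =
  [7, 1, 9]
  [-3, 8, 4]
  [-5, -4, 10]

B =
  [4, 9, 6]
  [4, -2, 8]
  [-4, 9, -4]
A ⊗ B =
  [5, -1, 5]
  [0, 6, 0]
  [-1, -6, 1]

Apply the min-plus product entry-by-entry:
  C[0][0] = min over k of (A[0][0] + B[0][0] = 7 + 4 = 11, A[0][1] + B[1][0] = 1 + 4 = 5, A[0][2] + B[2][0] = 9 + -4 = 5) = 5 (attained at k = 1)
  C[0][1] = min over k of (A[0][0] + B[0][1] = 7 + 9 = 16, A[0][1] + B[1][1] = 1 + -2 = -1, A[0][2] + B[2][1] = 9 + 9 = 18) = -1 (attained at k = 1)
  C[0][2] = min over k of (A[0][0] + B[0][2] = 7 + 6 = 13, A[0][1] + B[1][2] = 1 + 8 = 9, A[0][2] + B[2][2] = 9 + -4 = 5) = 5 (attained at k = 2)
  C[1][0] = min over k of (A[1][0] + B[0][0] = -3 + 4 = 1, A[1][1] + B[1][0] = 8 + 4 = 12, A[1][2] + B[2][0] = 4 + -4 = 0) = 0 (attained at k = 2)
  C[1][1] = min over k of (A[1][0] + B[0][1] = -3 + 9 = 6, A[1][1] + B[1][1] = 8 + -2 = 6, A[1][2] + B[2][1] = 4 + 9 = 13) = 6 (attained at k = 0)
  C[1][2] = min over k of (A[1][0] + B[0][2] = -3 + 6 = 3, A[1][1] + B[1][2] = 8 + 8 = 16, A[1][2] + B[2][2] = 4 + -4 = 0) = 0 (attained at k = 2)
  C[2][0] = min over k of (A[2][0] + B[0][0] = -5 + 4 = -1, A[2][1] + B[1][0] = -4 + 4 = 0, A[2][2] + B[2][0] = 10 + -4 = 6) = -1 (attained at k = 0)
  C[2][1] = min over k of (A[2][0] + B[0][1] = -5 + 9 = 4, A[2][1] + B[1][1] = -4 + -2 = -6, A[2][2] + B[2][1] = 10 + 9 = 19) = -6 (attained at k = 1)
  C[2][2] = min over k of (A[2][0] + B[0][2] = -5 + 6 = 1, A[2][1] + B[1][2] = -4 + 8 = 4, A[2][2] + B[2][2] = 10 + -4 = 6) = 1 (attained at k = 0)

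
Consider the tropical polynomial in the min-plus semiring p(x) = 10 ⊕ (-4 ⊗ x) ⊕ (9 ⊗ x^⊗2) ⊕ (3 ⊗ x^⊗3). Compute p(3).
p(3) = -1

A tropical monomial a ⊗ x^⊗i evaluates to a + i · x. Evaluating each term at x = 3:
  Term 0 contributes 10 + 0 · 3 = 10
  Term 1 contributes -4 + 1 · 3 = -1
  Term 2 contributes 9 + 2 · 3 = 15
  Term 3 contributes 3 + 3 · 3 = 12
p(3) = ⊕ of these = min[10, -1, 15, 12] = -1.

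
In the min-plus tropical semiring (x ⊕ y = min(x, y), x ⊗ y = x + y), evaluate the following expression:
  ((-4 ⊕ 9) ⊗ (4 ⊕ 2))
((-4 ⊕ 9) ⊗ (4 ⊕ 2)) = -2

Expand innermost to outermost. Recall ⊕ takes the minimum of its arguments and ⊗ takes their sum. Working out the expression ((-4 ⊕ 9) ⊗ (4 ⊕ 2)) gives -2.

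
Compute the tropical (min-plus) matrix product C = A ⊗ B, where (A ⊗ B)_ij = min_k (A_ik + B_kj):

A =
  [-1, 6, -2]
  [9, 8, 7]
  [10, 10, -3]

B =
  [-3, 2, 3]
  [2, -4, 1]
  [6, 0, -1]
A ⊗ B =
  [-4, -2, -3]
  [6, 4, 6]
  [3, -3, -4]

Apply the min-plus product entry-by-entry:
  C[0][0] = min over k of (A[0][0] + B[0][0] = -1 + -3 = -4, A[0][1] + B[1][0] = 6 + 2 = 8, A[0][2] + B[2][0] = -2 + 6 = 4) = -4 (attained at k = 0)
  C[0][1] = min over k of (A[0][0] + B[0][1] = -1 + 2 = 1, A[0][1] + B[1][1] = 6 + -4 = 2, A[0][2] + B[2][1] = -2 + 0 = -2) = -2 (attained at k = 2)
  C[0][2] = min over k of (A[0][0] + B[0][2] = -1 + 3 = 2, A[0][1] + B[1][2] = 6 + 1 = 7, A[0][2] + B[2][2] = -2 + -1 = -3) = -3 (attained at k = 2)
  C[1][0] = min over k of (A[1][0] + B[0][0] = 9 + -3 = 6, A[1][1] + B[1][0] = 8 + 2 = 10, A[1][2] + B[2][0] = 7 + 6 = 13) = 6 (attained at k = 0)
  C[1][1] = min over k of (A[1][0] + B[0][1] = 9 + 2 = 11, A[1][1] + B[1][1] = 8 + -4 = 4, A[1][2] + B[2][1] = 7 + 0 = 7) = 4 (attained at k = 1)
  C[1][2] = min over k of (A[1][0] + B[0][2] = 9 + 3 = 12, A[1][1] + B[1][2] = 8 + 1 = 9, A[1][2] + B[2][2] = 7 + -1 = 6) = 6 (attained at k = 2)
  C[2][0] = min over k of (A[2][0] + B[0][0] = 10 + -3 = 7, A[2][1] + B[1][0] = 10 + 2 = 12, A[2][2] + B[2][0] = -3 + 6 = 3) = 3 (attained at k = 2)
  C[2][1] = min over k of (A[2][0] + B[0][1] = 10 + 2 = 12, A[2][1] + B[1][1] = 10 + -4 = 6, A[2][2] + B[2][1] = -3 + 0 = -3) = -3 (attained at k = 2)
  C[2][2] = min over k of (A[2][0] + B[0][2] = 10 + 3 = 13, A[2][1] + B[1][2] = 10 + 1 = 11, A[2][2] + B[2][2] = -3 + -1 = -4) = -4 (attained at k = 2)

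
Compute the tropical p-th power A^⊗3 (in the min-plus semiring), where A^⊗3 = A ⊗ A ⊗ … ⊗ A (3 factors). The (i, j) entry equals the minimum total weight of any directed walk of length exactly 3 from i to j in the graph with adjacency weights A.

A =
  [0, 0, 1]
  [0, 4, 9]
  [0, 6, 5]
A^⊗3 =
  [0, 0, 1]
  [0, 0, 1]
  [0, 0, 1]

Each entry (A^⊗3)_ij equals the minimum over all length-3 walks i = v_0 → v_1 → … → v_3 = j of Σ_t A[v_t][v_{t+1}]. For example, for (i, j) = (0, 2) we minimise over 9 possible intermediate vertex sequences; the minimum is 1, attained along the walk 0 → 0 → 0 → 2.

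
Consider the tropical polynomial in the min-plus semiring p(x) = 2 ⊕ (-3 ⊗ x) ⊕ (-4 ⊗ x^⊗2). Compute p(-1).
p(-1) = -6

A tropical monomial a ⊗ x^⊗i evaluates to a + i · x. Evaluating each term at x = -1:
  Term 0 contributes 2 + 0 · -1 = 2
  Term 1 contributes -3 + 1 · -1 = -4
  Term 2 contributes -4 + 2 · -1 = -6
p(-1) = ⊕ of these = min[2, -4, -6] = -6.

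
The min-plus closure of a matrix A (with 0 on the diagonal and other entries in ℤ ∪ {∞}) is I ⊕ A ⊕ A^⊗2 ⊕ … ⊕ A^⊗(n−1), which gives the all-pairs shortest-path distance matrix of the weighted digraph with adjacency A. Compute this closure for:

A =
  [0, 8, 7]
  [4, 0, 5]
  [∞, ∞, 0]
Closure =
  [0, 8, 7]
  [4, 0, 5]
  [∞, ∞, 0]

This is the Floyd-Warshall all-pairs shortest-path computation. For each intermediate vertex k = 0, 1, …, 2, update dist[i][j] ← min(dist[i][j], dist[i][k] + dist[k][j]). The final matrix gives, for each (i, j), the minimum total weight of any directed path from i to j (possibly empty when i = j).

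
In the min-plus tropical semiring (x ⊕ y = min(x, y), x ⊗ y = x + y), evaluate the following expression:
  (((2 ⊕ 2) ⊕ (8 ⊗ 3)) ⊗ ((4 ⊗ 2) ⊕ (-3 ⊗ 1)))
(((2 ⊕ 2) ⊕ (8 ⊗ 3)) ⊗ ((4 ⊗ 2) ⊕ (-3 ⊗ 1))) = 0

Expand innermost to outermost. Recall ⊕ takes the minimum of its arguments and ⊗ takes their sum. Working out the expression (((2 ⊕ 2) ⊕ (8 ⊗ 3)) ⊗ ((4 ⊗ 2) ⊕ (-3 ⊗ 1))) gives 0.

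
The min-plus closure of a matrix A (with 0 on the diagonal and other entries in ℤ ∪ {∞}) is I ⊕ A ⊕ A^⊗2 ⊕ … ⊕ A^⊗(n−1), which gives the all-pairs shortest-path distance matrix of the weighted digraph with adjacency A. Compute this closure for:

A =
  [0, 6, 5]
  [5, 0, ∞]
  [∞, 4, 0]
Closure =
  [0, 6, 5]
  [5, 0, 10]
  [9, 4, 0]

This is the Floyd-Warshall all-pairs shortest-path computation. For each intermediate vertex k = 0, 1, …, 2, update dist[i][j] ← min(dist[i][j], dist[i][k] + dist[k][j]). The final matrix gives, for each (i, j), the minimum total weight of any directed path from i to j (possibly empty when i = j).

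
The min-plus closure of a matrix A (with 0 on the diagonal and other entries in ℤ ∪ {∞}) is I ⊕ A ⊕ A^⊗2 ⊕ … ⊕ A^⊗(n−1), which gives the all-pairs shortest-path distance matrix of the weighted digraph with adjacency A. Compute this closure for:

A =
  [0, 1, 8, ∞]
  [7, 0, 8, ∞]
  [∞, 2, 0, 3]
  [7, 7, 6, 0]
Closure =
  [0, 1, 8, 11]
  [7, 0, 8, 11]
  [9, 2, 0, 3]
  [7, 7, 6, 0]

This is the Floyd-Warshall all-pairs shortest-path computation. For each intermediate vertex k = 0, 1, …, 3, update dist[i][j] ← min(dist[i][j], dist[i][k] + dist[k][j]). The final matrix gives, for each (i, j), the minimum total weight of any directed path from i to j (possibly empty when i = j).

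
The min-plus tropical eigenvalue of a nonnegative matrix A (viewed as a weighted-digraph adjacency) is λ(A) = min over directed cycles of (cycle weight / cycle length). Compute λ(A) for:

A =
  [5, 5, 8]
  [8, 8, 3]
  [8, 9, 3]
λ(A) = 3

Enumerate directed cycles and compute their means (weight / length). Sample:
  cycle 0 → 0: weight = 5, length = 1, mean = 5/1 ≈ 5.000
  cycle 1 → 1: weight = 8, length = 1, mean = 8/1 ≈ 8.000
  cycle 2 → 2: weight = 3, length = 1, mean = 3/1 ≈ 3.000
  cycle 0 → 1 → 0: weight = 13, length = 2, mean = 13/2 ≈ 6.500
  cycle 0 → 2 → 0: weight = 16, length = 2, mean = 16/2 ≈ 8.000
  cycle 1 → 0 → 1: weight = 13, length = 2, mean = 13/2 ≈ 6.500
Minimum mean = 3.000, attained e.g. along the cycle 2 → 2 with weight 3 and length 1. So λ(A) = 3/1 = 3.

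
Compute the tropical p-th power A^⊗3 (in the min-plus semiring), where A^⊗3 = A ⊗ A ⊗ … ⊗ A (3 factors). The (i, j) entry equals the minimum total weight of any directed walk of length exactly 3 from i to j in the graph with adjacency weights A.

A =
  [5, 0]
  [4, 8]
A^⊗3 =
  [9, 4]
  [8, 9]

Each entry (A^⊗3)_ij equals the minimum over all length-3 walks i = v_0 → v_1 → … → v_3 = j of Σ_t A[v_t][v_{t+1}]. For example, for (i, j) = (0, 1) we minimise over 4 possible intermediate vertex sequences; the minimum is 4, attained along the walk 0 → 1 → 0 → 1.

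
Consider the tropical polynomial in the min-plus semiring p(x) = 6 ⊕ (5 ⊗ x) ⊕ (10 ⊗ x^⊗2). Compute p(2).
p(2) = 6

A tropical monomial a ⊗ x^⊗i evaluates to a + i · x. Evaluating each term at x = 2:
  Term 0 contributes 6 + 0 · 2 = 6
  Term 1 contributes 5 + 1 · 2 = 7
  Term 2 contributes 10 + 2 · 2 = 14
p(2) = ⊕ of these = min[6, 7, 14] = 6.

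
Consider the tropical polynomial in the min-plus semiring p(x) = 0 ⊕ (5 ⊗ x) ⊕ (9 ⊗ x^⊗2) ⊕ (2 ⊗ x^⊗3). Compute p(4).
p(4) = 0

A tropical monomial a ⊗ x^⊗i evaluates to a + i · x. Evaluating each term at x = 4:
  Term 0 contributes 0 + 0 · 4 = 0
  Term 1 contributes 5 + 1 · 4 = 9
  Term 2 contributes 9 + 2 · 4 = 17
  Term 3 contributes 2 + 3 · 4 = 14
p(4) = ⊕ of these = min[0, 9, 17, 14] = 0.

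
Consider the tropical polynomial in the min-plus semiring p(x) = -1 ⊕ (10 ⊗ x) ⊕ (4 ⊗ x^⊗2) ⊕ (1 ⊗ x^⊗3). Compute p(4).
p(4) = -1

A tropical monomial a ⊗ x^⊗i evaluates to a + i · x. Evaluating each term at x = 4:
  Term 0 contributes -1 + 0 · 4 = -1
  Term 1 contributes 10 + 1 · 4 = 14
  Term 2 contributes 4 + 2 · 4 = 12
  Term 3 contributes 1 + 3 · 4 = 13
p(4) = ⊕ of these = min[-1, 14, 12, 13] = -1.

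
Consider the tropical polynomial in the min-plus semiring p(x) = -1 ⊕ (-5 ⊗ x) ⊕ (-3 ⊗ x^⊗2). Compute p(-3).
p(-3) = -9

A tropical monomial a ⊗ x^⊗i evaluates to a + i · x. Evaluating each term at x = -3:
  Term 0 contributes -1 + 0 · -3 = -1
  Term 1 contributes -5 + 1 · -3 = -8
  Term 2 contributes -3 + 2 · -3 = -9
p(-3) = ⊕ of these = min[-1, -8, -9] = -9.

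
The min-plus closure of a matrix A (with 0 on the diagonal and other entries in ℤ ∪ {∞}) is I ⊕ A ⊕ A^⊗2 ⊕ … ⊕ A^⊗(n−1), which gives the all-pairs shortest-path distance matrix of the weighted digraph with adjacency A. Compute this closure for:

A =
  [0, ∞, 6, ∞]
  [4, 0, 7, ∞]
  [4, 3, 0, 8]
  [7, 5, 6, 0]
Closure =
  [0, 9, 6, 14]
  [4, 0, 7, 15]
  [4, 3, 0, 8]
  [7, 5, 6, 0]

This is the Floyd-Warshall all-pairs shortest-path computation. For each intermediate vertex k = 0, 1, …, 3, update dist[i][j] ← min(dist[i][j], dist[i][k] + dist[k][j]). The final matrix gives, for each (i, j), the minimum total weight of any directed path from i to j (possibly empty when i = j).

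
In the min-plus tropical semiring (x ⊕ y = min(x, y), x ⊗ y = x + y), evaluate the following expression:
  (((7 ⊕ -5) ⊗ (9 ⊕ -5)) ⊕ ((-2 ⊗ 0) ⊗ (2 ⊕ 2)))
(((7 ⊕ -5) ⊗ (9 ⊕ -5)) ⊕ ((-2 ⊗ 0) ⊗ (2 ⊕ 2))) = -10

Expand innermost to outermost. Recall ⊕ takes the minimum of its arguments and ⊗ takes their sum. Working out the expression (((7 ⊕ -5) ⊗ (9 ⊕ -5)) ⊕ ((-2 ⊗ 0) ⊗ (2 ⊕ 2))) gives -10.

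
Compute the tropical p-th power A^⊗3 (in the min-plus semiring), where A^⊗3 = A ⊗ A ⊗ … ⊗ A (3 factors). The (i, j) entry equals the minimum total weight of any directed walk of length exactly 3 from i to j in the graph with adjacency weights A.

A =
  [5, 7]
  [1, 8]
A^⊗3 =
  [13, 15]
  [9, 13]

Each entry (A^⊗3)_ij equals the minimum over all length-3 walks i = v_0 → v_1 → … → v_3 = j of Σ_t A[v_t][v_{t+1}]. For example, for (i, j) = (0, 1) we minimise over 4 possible intermediate vertex sequences; the minimum is 15, attained along the walk 0 → 1 → 0 → 1.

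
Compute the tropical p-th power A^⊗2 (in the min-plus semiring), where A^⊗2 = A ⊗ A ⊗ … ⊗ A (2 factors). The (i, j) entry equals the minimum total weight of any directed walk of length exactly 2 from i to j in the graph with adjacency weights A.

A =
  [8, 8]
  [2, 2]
A^⊗2 =
  [10, 10]
  [4, 4]

Each entry (A^⊗2)_ij equals the minimum over all length-2 walks i = v_0 → v_1 → … → v_2 = j of Σ_t A[v_t][v_{t+1}]. For example, for (i, j) = (0, 1) we minimise over 2 possible intermediate vertex sequences; the minimum is 10, attained along the walk 0 → 1 → 1.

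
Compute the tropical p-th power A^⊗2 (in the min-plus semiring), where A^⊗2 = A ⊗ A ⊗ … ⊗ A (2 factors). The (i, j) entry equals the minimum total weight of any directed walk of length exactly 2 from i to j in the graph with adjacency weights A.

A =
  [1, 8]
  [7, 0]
A^⊗2 =
  [2, 8]
  [7, 0]

Each entry (A^⊗2)_ij equals the minimum over all length-2 walks i = v_0 → v_1 → … → v_2 = j of Σ_t A[v_t][v_{t+1}]. For example, for (i, j) = (0, 1) we minimise over 2 possible intermediate vertex sequences; the minimum is 8, attained along the walk 0 → 1 → 1.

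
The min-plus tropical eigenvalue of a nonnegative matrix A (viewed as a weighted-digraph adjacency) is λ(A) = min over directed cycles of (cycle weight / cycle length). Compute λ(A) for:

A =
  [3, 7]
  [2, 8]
λ(A) = 3

Enumerate directed cycles and compute their means (weight / length). Sample:
  cycle 0 → 0: weight = 3, length = 1, mean = 3/1 ≈ 3.000
  cycle 1 → 1: weight = 8, length = 1, mean = 8/1 ≈ 8.000
  cycle 0 → 1 → 0: weight = 9, length = 2, mean = 9/2 ≈ 4.500
  cycle 1 → 0 → 1: weight = 9, length = 2, mean = 9/2 ≈ 4.500
Minimum mean = 3.000, attained e.g. along the cycle 0 → 0 with weight 3 and length 1. So λ(A) = 3/1 = 3.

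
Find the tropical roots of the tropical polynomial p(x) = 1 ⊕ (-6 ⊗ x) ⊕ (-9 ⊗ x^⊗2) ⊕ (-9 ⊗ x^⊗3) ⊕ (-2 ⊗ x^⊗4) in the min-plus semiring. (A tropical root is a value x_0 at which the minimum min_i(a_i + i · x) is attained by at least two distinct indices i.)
Roots: {-7, 0, 3, 7}

Each tropical root is a break point of the lower envelope of the lines y = a_i + i · x (there are 5 lines, with slopes 0, 1, ..., 4). Only the lines that attain the minimum somewhere contribute to roots; other lines are dominated. Here the surviving (envelope) indices are i = 4, i = 3, i = 2, i = 1, i = 0.
Intersections between consecutive envelope lines give the roots: for adjacent envelope indices i < j the intersection is x = (a_i − a_j) / (j − i). Reading off the sorted break points: {-7, 0, 3, 7}.
Verification: at each break x_0, at least two indices attain the minimum of min_i(a_i + i · x_0).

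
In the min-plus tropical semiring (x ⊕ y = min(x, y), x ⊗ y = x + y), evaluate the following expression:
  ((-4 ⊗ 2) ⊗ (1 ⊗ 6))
((-4 ⊗ 2) ⊗ (1 ⊗ 6)) = 5

Expand innermost to outermost. Recall ⊕ takes the minimum of its arguments and ⊗ takes their sum. Working out the expression ((-4 ⊗ 2) ⊗ (1 ⊗ 6)) gives 5.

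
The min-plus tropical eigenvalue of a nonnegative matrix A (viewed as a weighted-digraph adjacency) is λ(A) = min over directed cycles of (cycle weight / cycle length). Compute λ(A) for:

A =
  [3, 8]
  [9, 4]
λ(A) = 3

Enumerate directed cycles and compute their means (weight / length). Sample:
  cycle 0 → 0: weight = 3, length = 1, mean = 3/1 ≈ 3.000
  cycle 1 → 1: weight = 4, length = 1, mean = 4/1 ≈ 4.000
  cycle 0 → 1 → 0: weight = 17, length = 2, mean = 17/2 ≈ 8.500
  cycle 1 → 0 → 1: weight = 17, length = 2, mean = 17/2 ≈ 8.500
Minimum mean = 3.000, attained e.g. along the cycle 0 → 0 with weight 3 and length 1. So λ(A) = 3/1 = 3.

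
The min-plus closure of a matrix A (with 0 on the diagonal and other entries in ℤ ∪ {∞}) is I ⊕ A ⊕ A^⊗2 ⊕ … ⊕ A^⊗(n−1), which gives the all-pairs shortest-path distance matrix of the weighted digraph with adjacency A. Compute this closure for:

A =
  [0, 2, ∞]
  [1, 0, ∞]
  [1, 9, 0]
Closure =
  [0, 2, ∞]
  [1, 0, ∞]
  [1, 3, 0]

This is the Floyd-Warshall all-pairs shortest-path computation. For each intermediate vertex k = 0, 1, …, 2, update dist[i][j] ← min(dist[i][j], dist[i][k] + dist[k][j]). The final matrix gives, for each (i, j), the minimum total weight of any directed path from i to j (possibly empty when i = j).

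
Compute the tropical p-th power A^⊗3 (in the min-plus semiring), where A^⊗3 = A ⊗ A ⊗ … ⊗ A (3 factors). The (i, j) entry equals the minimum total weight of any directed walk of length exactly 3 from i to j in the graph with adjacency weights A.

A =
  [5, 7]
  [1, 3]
A^⊗3 =
  [11, 13]
  [7, 9]

Each entry (A^⊗3)_ij equals the minimum over all length-3 walks i = v_0 → v_1 → … → v_3 = j of Σ_t A[v_t][v_{t+1}]. For example, for (i, j) = (0, 1) we minimise over 4 possible intermediate vertex sequences; the minimum is 13, attained along the walk 0 → 1 → 1 → 1.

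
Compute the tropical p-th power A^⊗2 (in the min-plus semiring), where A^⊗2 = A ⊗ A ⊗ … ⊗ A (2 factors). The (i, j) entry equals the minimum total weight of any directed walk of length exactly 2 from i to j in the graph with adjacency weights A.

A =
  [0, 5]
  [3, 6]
A^⊗2 =
  [0, 5]
  [3, 8]

Each entry (A^⊗2)_ij equals the minimum over all length-2 walks i = v_0 → v_1 → … → v_2 = j of Σ_t A[v_t][v_{t+1}]. For example, for (i, j) = (0, 1) we minimise over 2 possible intermediate vertex sequences; the minimum is 5, attained along the walk 0 → 0 → 1.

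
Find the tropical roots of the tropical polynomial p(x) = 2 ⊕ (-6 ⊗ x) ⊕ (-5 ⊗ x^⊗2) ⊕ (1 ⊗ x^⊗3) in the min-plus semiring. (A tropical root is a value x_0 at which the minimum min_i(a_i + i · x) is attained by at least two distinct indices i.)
Roots: {-6, -1, 8}

Each tropical root is a break point of the lower envelope of the lines y = a_i + i · x (there are 4 lines, with slopes 0, 1, ..., 3). Only the lines that attain the minimum somewhere contribute to roots; other lines are dominated. Here the surviving (envelope) indices are i = 3, i = 2, i = 1, i = 0.
Intersections between consecutive envelope lines give the roots: for adjacent envelope indices i < j the intersection is x = (a_i − a_j) / (j − i). Reading off the sorted break points: {-6, -1, 8}.
Verification: at each break x_0, at least two indices attain the minimum of min_i(a_i + i · x_0).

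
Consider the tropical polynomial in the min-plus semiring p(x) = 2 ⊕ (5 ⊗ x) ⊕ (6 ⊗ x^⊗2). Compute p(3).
p(3) = 2

A tropical monomial a ⊗ x^⊗i evaluates to a + i · x. Evaluating each term at x = 3:
  Term 0 contributes 2 + 0 · 3 = 2
  Term 1 contributes 5 + 1 · 3 = 8
  Term 2 contributes 6 + 2 · 3 = 12
p(3) = ⊕ of these = min[2, 8, 12] = 2.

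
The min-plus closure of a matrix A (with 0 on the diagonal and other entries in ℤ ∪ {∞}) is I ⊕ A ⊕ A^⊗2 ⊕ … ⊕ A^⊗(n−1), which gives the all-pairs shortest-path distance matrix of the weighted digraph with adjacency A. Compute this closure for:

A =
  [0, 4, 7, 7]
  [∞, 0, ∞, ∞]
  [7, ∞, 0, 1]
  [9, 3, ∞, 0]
Closure =
  [0, 4, 7, 7]
  [∞, 0, ∞, ∞]
  [7, 4, 0, 1]
  [9, 3, 16, 0]

This is the Floyd-Warshall all-pairs shortest-path computation. For each intermediate vertex k = 0, 1, …, 3, update dist[i][j] ← min(dist[i][j], dist[i][k] + dist[k][j]). The final matrix gives, for each (i, j), the minimum total weight of any directed path from i to j (possibly empty when i = j).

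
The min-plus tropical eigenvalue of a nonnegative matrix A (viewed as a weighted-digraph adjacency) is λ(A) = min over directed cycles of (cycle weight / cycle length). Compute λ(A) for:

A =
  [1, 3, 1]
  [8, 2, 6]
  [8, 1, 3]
λ(A) = 1

Enumerate directed cycles and compute their means (weight / length). Sample:
  cycle 0 → 0: weight = 1, length = 1, mean = 1/1 ≈ 1.000
  cycle 1 → 1: weight = 2, length = 1, mean = 2/1 ≈ 2.000
  cycle 2 → 2: weight = 3, length = 1, mean = 3/1 ≈ 3.000
  cycle 0 → 1 → 0: weight = 11, length = 2, mean = 11/2 ≈ 5.500
  cycle 0 → 2 → 0: weight = 9, length = 2, mean = 9/2 ≈ 4.500
  cycle 1 → 0 → 1: weight = 11, length = 2, mean = 11/2 ≈ 5.500
Minimum mean = 1.000, attained e.g. along the cycle 0 → 0 with weight 1 and length 1. So λ(A) = 1/1 = 1.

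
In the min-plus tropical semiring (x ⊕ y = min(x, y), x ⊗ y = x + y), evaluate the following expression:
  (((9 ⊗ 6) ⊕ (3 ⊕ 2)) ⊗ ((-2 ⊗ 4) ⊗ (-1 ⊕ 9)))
(((9 ⊗ 6) ⊕ (3 ⊕ 2)) ⊗ ((-2 ⊗ 4) ⊗ (-1 ⊕ 9))) = 3

Expand innermost to outermost. Recall ⊕ takes the minimum of its arguments and ⊗ takes their sum. Working out the expression (((9 ⊗ 6) ⊕ (3 ⊕ 2)) ⊗ ((-2 ⊗ 4) ⊗ (-1 ⊕ 9))) gives 3.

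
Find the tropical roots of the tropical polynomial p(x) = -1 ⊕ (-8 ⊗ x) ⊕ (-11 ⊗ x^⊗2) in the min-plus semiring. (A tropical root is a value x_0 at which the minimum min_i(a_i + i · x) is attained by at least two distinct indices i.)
Roots: {3, 7}

Each tropical root is a break point of the lower envelope of the lines y = a_i + i · x (there are 3 lines, with slopes 0, 1, ..., 2). Only the lines that attain the minimum somewhere contribute to roots; other lines are dominated. Here the surviving (envelope) indices are i = 2, i = 1, i = 0.
Intersections between consecutive envelope lines give the roots: for adjacent envelope indices i < j the intersection is x = (a_i − a_j) / (j − i). Reading off the sorted break points: {3, 7}.
Verification: at each break x_0, at least two indices attain the minimum of min_i(a_i + i · x_0).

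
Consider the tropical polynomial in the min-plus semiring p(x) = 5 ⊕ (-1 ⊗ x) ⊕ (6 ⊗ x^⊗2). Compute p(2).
p(2) = 1

A tropical monomial a ⊗ x^⊗i evaluates to a + i · x. Evaluating each term at x = 2:
  Term 0 contributes 5 + 0 · 2 = 5
  Term 1 contributes -1 + 1 · 2 = 1
  Term 2 contributes 6 + 2 · 2 = 10
p(2) = ⊕ of these = min[5, 1, 10] = 1.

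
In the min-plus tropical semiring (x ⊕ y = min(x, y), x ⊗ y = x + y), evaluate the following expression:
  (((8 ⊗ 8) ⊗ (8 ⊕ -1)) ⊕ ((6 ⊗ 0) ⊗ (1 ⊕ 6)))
(((8 ⊗ 8) ⊗ (8 ⊕ -1)) ⊕ ((6 ⊗ 0) ⊗ (1 ⊕ 6))) = 7

Expand innermost to outermost. Recall ⊕ takes the minimum of its arguments and ⊗ takes their sum. Working out the expression (((8 ⊗ 8) ⊗ (8 ⊕ -1)) ⊕ ((6 ⊗ 0) ⊗ (1 ⊕ 6))) gives 7.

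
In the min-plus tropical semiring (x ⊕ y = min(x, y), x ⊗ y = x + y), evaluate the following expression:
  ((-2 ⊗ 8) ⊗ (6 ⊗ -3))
((-2 ⊗ 8) ⊗ (6 ⊗ -3)) = 9

Expand innermost to outermost. Recall ⊕ takes the minimum of its arguments and ⊗ takes their sum. Working out the expression ((-2 ⊗ 8) ⊗ (6 ⊗ -3)) gives 9.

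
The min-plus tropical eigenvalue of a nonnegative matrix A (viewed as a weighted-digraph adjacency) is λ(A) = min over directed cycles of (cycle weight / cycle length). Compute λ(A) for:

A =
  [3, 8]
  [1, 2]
λ(A) = 2

Enumerate directed cycles and compute their means (weight / length). Sample:
  cycle 0 → 0: weight = 3, length = 1, mean = 3/1 ≈ 3.000
  cycle 1 → 1: weight = 2, length = 1, mean = 2/1 ≈ 2.000
  cycle 0 → 1 → 0: weight = 9, length = 2, mean = 9/2 ≈ 4.500
  cycle 1 → 0 → 1: weight = 9, length = 2, mean = 9/2 ≈ 4.500
Minimum mean = 2.000, attained e.g. along the cycle 1 → 1 with weight 2 and length 1. So λ(A) = 2/1 = 2.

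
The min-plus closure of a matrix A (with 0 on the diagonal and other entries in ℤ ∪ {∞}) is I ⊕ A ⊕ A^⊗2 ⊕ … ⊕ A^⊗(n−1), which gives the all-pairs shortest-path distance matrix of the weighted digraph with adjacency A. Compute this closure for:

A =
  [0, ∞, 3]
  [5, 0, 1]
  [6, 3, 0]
Closure =
  [0, 6, 3]
  [5, 0, 1]
  [6, 3, 0]

This is the Floyd-Warshall all-pairs shortest-path computation. For each intermediate vertex k = 0, 1, …, 2, update dist[i][j] ← min(dist[i][j], dist[i][k] + dist[k][j]). The final matrix gives, for each (i, j), the minimum total weight of any directed path from i to j (possibly empty when i = j).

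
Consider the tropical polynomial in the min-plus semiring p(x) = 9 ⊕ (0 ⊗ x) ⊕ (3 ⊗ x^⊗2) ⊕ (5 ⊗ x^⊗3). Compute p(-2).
p(-2) = -2

A tropical monomial a ⊗ x^⊗i evaluates to a + i · x. Evaluating each term at x = -2:
  Term 0 contributes 9 + 0 · -2 = 9
  Term 1 contributes 0 + 1 · -2 = -2
  Term 2 contributes 3 + 2 · -2 = -1
  Term 3 contributes 5 + 3 · -2 = -1
p(-2) = ⊕ of these = min[9, -2, -1, -1] = -2.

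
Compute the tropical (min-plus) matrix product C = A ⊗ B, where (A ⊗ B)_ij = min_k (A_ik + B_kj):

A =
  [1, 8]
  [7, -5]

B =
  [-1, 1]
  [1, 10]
A ⊗ B =
  [0, 2]
  [-4, 5]

Apply the min-plus product entry-by-entry:
  C[0][0] = min over k of (A[0][0] + B[0][0] = 1 + -1 = 0, A[0][1] + B[1][0] = 8 + 1 = 9) = 0 (attained at k = 0)
  C[0][1] = min over k of (A[0][0] + B[0][1] = 1 + 1 = 2, A[0][1] + B[1][1] = 8 + 10 = 18) = 2 (attained at k = 0)
  C[1][0] = min over k of (A[1][0] + B[0][0] = 7 + -1 = 6, A[1][1] + B[1][0] = -5 + 1 = -4) = -4 (attained at k = 1)
  C[1][1] = min over k of (A[1][0] + B[0][1] = 7 + 1 = 8, A[1][1] + B[1][1] = -5 + 10 = 5) = 5 (attained at k = 1)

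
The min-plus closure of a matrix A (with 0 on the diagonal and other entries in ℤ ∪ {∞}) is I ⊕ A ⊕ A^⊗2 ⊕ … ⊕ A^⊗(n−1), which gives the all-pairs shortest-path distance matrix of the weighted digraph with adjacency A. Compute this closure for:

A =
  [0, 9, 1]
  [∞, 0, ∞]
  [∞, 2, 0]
Closure =
  [0, 3, 1]
  [∞, 0, ∞]
  [∞, 2, 0]

This is the Floyd-Warshall all-pairs shortest-path computation. For each intermediate vertex k = 0, 1, …, 2, update dist[i][j] ← min(dist[i][j], dist[i][k] + dist[k][j]). The final matrix gives, for each (i, j), the minimum total weight of any directed path from i to j (possibly empty when i = j).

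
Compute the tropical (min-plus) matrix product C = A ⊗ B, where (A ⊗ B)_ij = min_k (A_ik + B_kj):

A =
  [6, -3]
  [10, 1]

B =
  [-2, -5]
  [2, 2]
A ⊗ B =
  [-1, -1]
  [3, 3]

Apply the min-plus product entry-by-entry:
  C[0][0] = min over k of (A[0][0] + B[0][0] = 6 + -2 = 4, A[0][1] + B[1][0] = -3 + 2 = -1) = -1 (attained at k = 1)
  C[0][1] = min over k of (A[0][0] + B[0][1] = 6 + -5 = 1, A[0][1] + B[1][1] = -3 + 2 = -1) = -1 (attained at k = 1)
  C[1][0] = min over k of (A[1][0] + B[0][0] = 10 + -2 = 8, A[1][1] + B[1][0] = 1 + 2 = 3) = 3 (attained at k = 1)
  C[1][1] = min over k of (A[1][0] + B[0][1] = 10 + -5 = 5, A[1][1] + B[1][1] = 1 + 2 = 3) = 3 (attained at k = 1)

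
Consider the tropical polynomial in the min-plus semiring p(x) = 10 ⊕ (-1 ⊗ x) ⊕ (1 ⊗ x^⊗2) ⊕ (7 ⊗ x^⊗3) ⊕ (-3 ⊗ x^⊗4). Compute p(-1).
p(-1) = -7

A tropical monomial a ⊗ x^⊗i evaluates to a + i · x. Evaluating each term at x = -1:
  Term 0 contributes 10 + 0 · -1 = 10
  Term 1 contributes -1 + 1 · -1 = -2
  Term 2 contributes 1 + 2 · -1 = -1
  Term 3 contributes 7 + 3 · -1 = 4
  Term 4 contributes -3 + 4 · -1 = -7
p(-1) = ⊕ of these = min[10, -2, -1, 4, -7] = -7.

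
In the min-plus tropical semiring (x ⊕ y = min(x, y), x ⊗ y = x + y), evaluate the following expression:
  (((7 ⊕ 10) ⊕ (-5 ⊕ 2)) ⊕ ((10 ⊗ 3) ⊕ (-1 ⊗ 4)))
(((7 ⊕ 10) ⊕ (-5 ⊕ 2)) ⊕ ((10 ⊗ 3) ⊕ (-1 ⊗ 4))) = -5

Expand innermost to outermost. Recall ⊕ takes the minimum of its arguments and ⊗ takes their sum. Working out the expression (((7 ⊕ 10) ⊕ (-5 ⊕ 2)) ⊕ ((10 ⊗ 3) ⊕ (-1 ⊗ 4))) gives -5.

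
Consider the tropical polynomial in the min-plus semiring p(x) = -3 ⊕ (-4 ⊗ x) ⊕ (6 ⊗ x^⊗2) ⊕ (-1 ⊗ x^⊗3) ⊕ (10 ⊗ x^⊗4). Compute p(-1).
p(-1) = -5

A tropical monomial a ⊗ x^⊗i evaluates to a + i · x. Evaluating each term at x = -1:
  Term 0 contributes -3 + 0 · -1 = -3
  Term 1 contributes -4 + 1 · -1 = -5
  Term 2 contributes 6 + 2 · -1 = 4
  Term 3 contributes -1 + 3 · -1 = -4
  Term 4 contributes 10 + 4 · -1 = 6
p(-1) = ⊕ of these = min[-3, -5, 4, -4, 6] = -5.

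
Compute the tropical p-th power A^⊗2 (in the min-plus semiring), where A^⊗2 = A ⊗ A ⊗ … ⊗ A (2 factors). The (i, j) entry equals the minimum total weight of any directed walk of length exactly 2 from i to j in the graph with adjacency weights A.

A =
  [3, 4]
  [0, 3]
A^⊗2 =
  [4, 7]
  [3, 4]

Each entry (A^⊗2)_ij equals the minimum over all length-2 walks i = v_0 → v_1 → … → v_2 = j of Σ_t A[v_t][v_{t+1}]. For example, for (i, j) = (0, 1) we minimise over 2 possible intermediate vertex sequences; the minimum is 7, attained along the walk 0 → 0 → 1.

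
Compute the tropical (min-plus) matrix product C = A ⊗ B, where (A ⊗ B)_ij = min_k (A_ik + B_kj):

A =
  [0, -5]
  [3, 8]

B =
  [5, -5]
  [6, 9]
A ⊗ B =
  [1, -5]
  [8, -2]

Apply the min-plus product entry-by-entry:
  C[0][0] = min over k of (A[0][0] + B[0][0] = 0 + 5 = 5, A[0][1] + B[1][0] = -5 + 6 = 1) = 1 (attained at k = 1)
  C[0][1] = min over k of (A[0][0] + B[0][1] = 0 + -5 = -5, A[0][1] + B[1][1] = -5 + 9 = 4) = -5 (attained at k = 0)
  C[1][0] = min over k of (A[1][0] + B[0][0] = 3 + 5 = 8, A[1][1] + B[1][0] = 8 + 6 = 14) = 8 (attained at k = 0)
  C[1][1] = min over k of (A[1][0] + B[0][1] = 3 + -5 = -2, A[1][1] + B[1][1] = 8 + 9 = 17) = -2 (attained at k = 0)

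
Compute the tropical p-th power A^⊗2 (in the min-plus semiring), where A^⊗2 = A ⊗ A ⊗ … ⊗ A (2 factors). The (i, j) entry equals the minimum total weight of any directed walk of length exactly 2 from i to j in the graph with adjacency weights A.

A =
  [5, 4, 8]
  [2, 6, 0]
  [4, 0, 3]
A^⊗2 =
  [6, 8, 4]
  [4, 0, 3]
  [2, 3, 0]

Each entry (A^⊗2)_ij equals the minimum over all length-2 walks i = v_0 → v_1 → … → v_2 = j of Σ_t A[v_t][v_{t+1}]. For example, for (i, j) = (0, 2) we minimise over 3 possible intermediate vertex sequences; the minimum is 4, attained along the walk 0 → 1 → 2.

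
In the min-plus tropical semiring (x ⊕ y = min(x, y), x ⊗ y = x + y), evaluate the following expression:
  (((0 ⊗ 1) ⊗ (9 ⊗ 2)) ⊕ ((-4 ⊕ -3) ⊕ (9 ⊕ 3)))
(((0 ⊗ 1) ⊗ (9 ⊗ 2)) ⊕ ((-4 ⊕ -3) ⊕ (9 ⊕ 3))) = -4

Expand innermost to outermost. Recall ⊕ takes the minimum of its arguments and ⊗ takes their sum. Working out the expression (((0 ⊗ 1) ⊗ (9 ⊗ 2)) ⊕ ((-4 ⊕ -3) ⊕ (9 ⊕ 3))) gives -4.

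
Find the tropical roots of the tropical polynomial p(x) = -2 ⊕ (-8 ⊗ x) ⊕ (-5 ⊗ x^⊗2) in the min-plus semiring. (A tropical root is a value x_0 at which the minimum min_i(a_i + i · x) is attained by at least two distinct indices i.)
Roots: {-3, 6}

Each tropical root is a break point of the lower envelope of the lines y = a_i + i · x (there are 3 lines, with slopes 0, 1, ..., 2). Only the lines that attain the minimum somewhere contribute to roots; other lines are dominated. Here the surviving (envelope) indices are i = 2, i = 1, i = 0.
Intersections between consecutive envelope lines give the roots: for adjacent envelope indices i < j the intersection is x = (a_i − a_j) / (j − i). Reading off the sorted break points: {-3, 6}.
Verification: at each break x_0, at least two indices attain the minimum of min_i(a_i + i · x_0).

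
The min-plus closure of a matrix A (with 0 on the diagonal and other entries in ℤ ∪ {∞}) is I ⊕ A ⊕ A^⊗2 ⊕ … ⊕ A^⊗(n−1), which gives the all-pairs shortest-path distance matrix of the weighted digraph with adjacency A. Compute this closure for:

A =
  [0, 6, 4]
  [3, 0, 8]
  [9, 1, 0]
Closure =
  [0, 5, 4]
  [3, 0, 7]
  [4, 1, 0]

This is the Floyd-Warshall all-pairs shortest-path computation. For each intermediate vertex k = 0, 1, …, 2, update dist[i][j] ← min(dist[i][j], dist[i][k] + dist[k][j]). The final matrix gives, for each (i, j), the minimum total weight of any directed path from i to j (possibly empty when i = j).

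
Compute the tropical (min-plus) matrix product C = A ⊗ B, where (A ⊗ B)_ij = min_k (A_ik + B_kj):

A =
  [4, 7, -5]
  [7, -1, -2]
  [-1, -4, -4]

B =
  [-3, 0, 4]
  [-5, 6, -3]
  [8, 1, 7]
A ⊗ B =
  [1, -4, 2]
  [-6, -1, -4]
  [-9, -3, -7]

Apply the min-plus product entry-by-entry:
  C[0][0] = min over k of (A[0][0] + B[0][0] = 4 + -3 = 1, A[0][1] + B[1][0] = 7 + -5 = 2, A[0][2] + B[2][0] = -5 + 8 = 3) = 1 (attained at k = 0)
  C[0][1] = min over k of (A[0][0] + B[0][1] = 4 + 0 = 4, A[0][1] + B[1][1] = 7 + 6 = 13, A[0][2] + B[2][1] = -5 + 1 = -4) = -4 (attained at k = 2)
  C[0][2] = min over k of (A[0][0] + B[0][2] = 4 + 4 = 8, A[0][1] + B[1][2] = 7 + -3 = 4, A[0][2] + B[2][2] = -5 + 7 = 2) = 2 (attained at k = 2)
  C[1][0] = min over k of (A[1][0] + B[0][0] = 7 + -3 = 4, A[1][1] + B[1][0] = -1 + -5 = -6, A[1][2] + B[2][0] = -2 + 8 = 6) = -6 (attained at k = 1)
  C[1][1] = min over k of (A[1][0] + B[0][1] = 7 + 0 = 7, A[1][1] + B[1][1] = -1 + 6 = 5, A[1][2] + B[2][1] = -2 + 1 = -1) = -1 (attained at k = 2)
  C[1][2] = min over k of (A[1][0] + B[0][2] = 7 + 4 = 11, A[1][1] + B[1][2] = -1 + -3 = -4, A[1][2] + B[2][2] = -2 + 7 = 5) = -4 (attained at k = 1)
  C[2][0] = min over k of (A[2][0] + B[0][0] = -1 + -3 = -4, A[2][1] + B[1][0] = -4 + -5 = -9, A[2][2] + B[2][0] = -4 + 8 = 4) = -9 (attained at k = 1)
  C[2][1] = min over k of (A[2][0] + B[0][1] = -1 + 0 = -1, A[2][1] + B[1][1] = -4 + 6 = 2, A[2][2] + B[2][1] = -4 + 1 = -3) = -3 (attained at k = 2)
  C[2][2] = min over k of (A[2][0] + B[0][2] = -1 + 4 = 3, A[2][1] + B[1][2] = -4 + -3 = -7, A[2][2] + B[2][2] = -4 + 7 = 3) = -7 (attained at k = 1)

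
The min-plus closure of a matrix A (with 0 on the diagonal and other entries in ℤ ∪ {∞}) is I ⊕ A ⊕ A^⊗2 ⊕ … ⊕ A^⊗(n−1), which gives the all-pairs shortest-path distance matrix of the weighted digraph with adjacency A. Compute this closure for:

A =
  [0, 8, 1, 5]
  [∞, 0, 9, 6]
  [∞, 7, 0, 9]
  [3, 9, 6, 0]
Closure =
  [0, 8, 1, 5]
  [9, 0, 9, 6]
  [12, 7, 0, 9]
  [3, 9, 4, 0]

This is the Floyd-Warshall all-pairs shortest-path computation. For each intermediate vertex k = 0, 1, …, 3, update dist[i][j] ← min(dist[i][j], dist[i][k] + dist[k][j]). The final matrix gives, for each (i, j), the minimum total weight of any directed path from i to j (possibly empty when i = j).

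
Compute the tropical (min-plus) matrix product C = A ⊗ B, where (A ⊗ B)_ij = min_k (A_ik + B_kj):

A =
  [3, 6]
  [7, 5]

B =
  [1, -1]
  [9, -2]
A ⊗ B =
  [4, 2]
  [8, 3]

Apply the min-plus product entry-by-entry:
  C[0][0] = min over k of (A[0][0] + B[0][0] = 3 + 1 = 4, A[0][1] + B[1][0] = 6 + 9 = 15) = 4 (attained at k = 0)
  C[0][1] = min over k of (A[0][0] + B[0][1] = 3 + -1 = 2, A[0][1] + B[1][1] = 6 + -2 = 4) = 2 (attained at k = 0)
  C[1][0] = min over k of (A[1][0] + B[0][0] = 7 + 1 = 8, A[1][1] + B[1][0] = 5 + 9 = 14) = 8 (attained at k = 0)
  C[1][1] = min over k of (A[1][0] + B[0][1] = 7 + -1 = 6, A[1][1] + B[1][1] = 5 + -2 = 3) = 3 (attained at k = 1)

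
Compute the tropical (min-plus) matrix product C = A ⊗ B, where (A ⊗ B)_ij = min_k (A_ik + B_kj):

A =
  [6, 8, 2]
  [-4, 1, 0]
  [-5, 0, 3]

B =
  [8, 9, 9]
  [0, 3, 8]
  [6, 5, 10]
A ⊗ B =
  [8, 7, 12]
  [1, 4, 5]
  [0, 3, 4]

Apply the min-plus product entry-by-entry:
  C[0][0] = min over k of (A[0][0] + B[0][0] = 6 + 8 = 14, A[0][1] + B[1][0] = 8 + 0 = 8, A[0][2] + B[2][0] = 2 + 6 = 8) = 8 (attained at k = 1)
  C[0][1] = min over k of (A[0][0] + B[0][1] = 6 + 9 = 15, A[0][1] + B[1][1] = 8 + 3 = 11, A[0][2] + B[2][1] = 2 + 5 = 7) = 7 (attained at k = 2)
  C[0][2] = min over k of (A[0][0] + B[0][2] = 6 + 9 = 15, A[0][1] + B[1][2] = 8 + 8 = 16, A[0][2] + B[2][2] = 2 + 10 = 12) = 12 (attained at k = 2)
  C[1][0] = min over k of (A[1][0] + B[0][0] = -4 + 8 = 4, A[1][1] + B[1][0] = 1 + 0 = 1, A[1][2] + B[2][0] = 0 + 6 = 6) = 1 (attained at k = 1)
  C[1][1] = min over k of (A[1][0] + B[0][1] = -4 + 9 = 5, A[1][1] + B[1][1] = 1 + 3 = 4, A[1][2] + B[2][1] = 0 + 5 = 5) = 4 (attained at k = 1)
  C[1][2] = min over k of (A[1][0] + B[0][2] = -4 + 9 = 5, A[1][1] + B[1][2] = 1 + 8 = 9, A[1][2] + B[2][2] = 0 + 10 = 10) = 5 (attained at k = 0)
  C[2][0] = min over k of (A[2][0] + B[0][0] = -5 + 8 = 3, A[2][1] + B[1][0] = 0 + 0 = 0, A[2][2] + B[2][0] = 3 + 6 = 9) = 0 (attained at k = 1)
  C[2][1] = min over k of (A[2][0] + B[0][1] = -5 + 9 = 4, A[2][1] + B[1][1] = 0 + 3 = 3, A[2][2] + B[2][1] = 3 + 5 = 8) = 3 (attained at k = 1)
  C[2][2] = min over k of (A[2][0] + B[0][2] = -5 + 9 = 4, A[2][1] + B[1][2] = 0 + 8 = 8, A[2][2] + B[2][2] = 3 + 10 = 13) = 4 (attained at k = 0)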